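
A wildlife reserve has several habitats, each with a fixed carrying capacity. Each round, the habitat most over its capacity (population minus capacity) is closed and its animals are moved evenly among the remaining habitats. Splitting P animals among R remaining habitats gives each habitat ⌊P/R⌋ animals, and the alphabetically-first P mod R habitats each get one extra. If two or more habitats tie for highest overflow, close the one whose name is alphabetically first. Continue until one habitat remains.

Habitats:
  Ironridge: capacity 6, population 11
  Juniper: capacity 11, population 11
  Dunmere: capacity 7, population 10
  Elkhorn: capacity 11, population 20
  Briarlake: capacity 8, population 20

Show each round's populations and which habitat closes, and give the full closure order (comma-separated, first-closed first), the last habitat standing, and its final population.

Closure order: Briarlake, Elkhorn, Ironridge, Dunmere
Last habitat: Juniper with 72 animals

Round 1: Briarlake=20 Dunmere=10 Elkhorn=20 Ironridge=11 Juniper=11 → close Briarlake (overflow 12)
  20÷4 = 5 each, +1 to first 0
Round 2: Dunmere=15 Elkhorn=25 Ironridge=16 Juniper=16 → close Elkhorn (overflow 14)
  25÷3 = 8 each, +1 to first 1
Round 3: Dunmere=24 Ironridge=24 Juniper=24 → close Ironridge (overflow 18)
  24÷2 = 12 each, +1 to first 0
Round 4: Dunmere=36 Juniper=36 → close Dunmere (overflow 29)
  36÷1 = 36 each, +1 to first 0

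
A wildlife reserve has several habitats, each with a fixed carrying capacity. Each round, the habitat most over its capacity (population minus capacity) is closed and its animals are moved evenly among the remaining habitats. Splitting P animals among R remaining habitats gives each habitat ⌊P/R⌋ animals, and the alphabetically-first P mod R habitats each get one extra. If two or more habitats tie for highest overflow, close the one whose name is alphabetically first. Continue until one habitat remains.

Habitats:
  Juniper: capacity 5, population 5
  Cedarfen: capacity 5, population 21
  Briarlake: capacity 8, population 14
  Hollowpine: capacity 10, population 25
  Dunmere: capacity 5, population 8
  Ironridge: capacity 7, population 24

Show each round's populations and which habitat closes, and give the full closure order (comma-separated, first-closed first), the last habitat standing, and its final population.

Round 1: Briarlake=14 Cedarfen=21 Dunmere=8 Hollowpine=25 Ironridge=24 Juniper=5 → close Ironridge (overflow 17)
  24÷5 = 4 each, +1 to first 4
Round 2: Briarlake=19 Cedarfen=26 Dunmere=13 Hollowpine=30 Juniper=9 → close Cedarfen (overflow 21)
  26÷4 = 6 each, +1 to first 2
Round 3: Briarlake=26 Dunmere=20 Hollowpine=36 Juniper=15 → close Hollowpine (overflow 26)
  36÷3 = 12 each, +1 to first 0
Round 4: Briarlake=38 Dunmere=32 Juniper=27 → close Briarlake (overflow 30)
  38÷2 = 19 each, +1 to first 0
Round 5: Dunmere=51 Juniper=46 → close Dunmere (overflow 46)
  51÷1 = 51 each, +1 to first 0

Closure order: Ironridge, Cedarfen, Hollowpine, Briarlake, Dunmere
Last habitat: Juniper with 97 animals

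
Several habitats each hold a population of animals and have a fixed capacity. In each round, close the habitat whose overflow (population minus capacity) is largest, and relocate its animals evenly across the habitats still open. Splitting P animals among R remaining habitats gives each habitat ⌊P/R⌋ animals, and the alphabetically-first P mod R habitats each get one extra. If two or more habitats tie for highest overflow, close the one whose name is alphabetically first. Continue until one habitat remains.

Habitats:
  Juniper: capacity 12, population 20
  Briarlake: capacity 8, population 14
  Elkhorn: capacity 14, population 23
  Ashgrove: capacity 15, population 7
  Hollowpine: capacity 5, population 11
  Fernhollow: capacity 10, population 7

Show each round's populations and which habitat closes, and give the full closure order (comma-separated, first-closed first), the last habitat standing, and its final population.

Round 1: Ashgrove=7 Briarlake=14 Elkhorn=23 Fernhollow=7 Hollowpine=11 Juniper=20 → close Elkhorn (overflow 9)
  23÷5 = 4 each, +1 to first 3
Round 2: Ashgrove=12 Briarlake=19 Fernhollow=12 Hollowpine=15 Juniper=24 → close Juniper (overflow 12)
  24÷4 = 6 each, +1 to first 0
Round 3: Ashgrove=18 Briarlake=25 Fernhollow=18 Hollowpine=21 → close Briarlake (overflow 17)
  25÷3 = 8 each, +1 to first 1
Round 4: Ashgrove=27 Fernhollow=26 Hollowpine=29 → close Hollowpine (overflow 24)
  29÷2 = 14 each, +1 to first 1
Round 5: Ashgrove=42 Fernhollow=40 → close Fernhollow (overflow 30)
  40÷1 = 40 each, +1 to first 0

Closure order: Elkhorn, Juniper, Briarlake, Hollowpine, Fernhollow
Last habitat: Ashgrove with 82 animals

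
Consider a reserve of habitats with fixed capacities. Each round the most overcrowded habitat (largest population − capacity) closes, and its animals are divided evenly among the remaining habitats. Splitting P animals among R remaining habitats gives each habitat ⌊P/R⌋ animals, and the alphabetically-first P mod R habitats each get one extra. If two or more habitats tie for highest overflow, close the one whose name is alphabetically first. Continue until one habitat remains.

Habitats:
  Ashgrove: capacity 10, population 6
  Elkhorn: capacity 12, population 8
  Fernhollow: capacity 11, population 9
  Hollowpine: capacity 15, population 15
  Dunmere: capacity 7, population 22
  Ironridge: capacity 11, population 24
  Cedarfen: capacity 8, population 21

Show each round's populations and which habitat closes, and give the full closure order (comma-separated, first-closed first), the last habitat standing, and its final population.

Closure order: Dunmere, Cedarfen, Ironridge, Hollowpine, Fernhollow, Ashgrove
Last habitat: Elkhorn with 105 animals

Round 1: Ashgrove=6 Cedarfen=21 Dunmere=22 Elkhorn=8 Fernhollow=9 Hollowpine=15 Ironridge=24 → close Dunmere (overflow 15)
  22÷6 = 3 each, +1 to first 4
Round 2: Ashgrove=10 Cedarfen=25 Elkhorn=12 Fernhollow=13 Hollowpine=18 Ironridge=27 → close Cedarfen (overflow 17)
  25÷5 = 5 each, +1 to first 0
Round 3: Ashgrove=15 Elkhorn=17 Fernhollow=18 Hollowpine=23 Ironridge=32 → close Ironridge (overflow 21)
  32÷4 = 8 each, +1 to first 0
Round 4: Ashgrove=23 Elkhorn=25 Fernhollow=26 Hollowpine=31 → close Hollowpine (overflow 16)
  31÷3 = 10 each, +1 to first 1
Round 5: Ashgrove=34 Elkhorn=35 Fernhollow=36 → close Fernhollow (overflow 25)
  36÷2 = 18 each, +1 to first 0
Round 6: Ashgrove=52 Elkhorn=53 → close Ashgrove (overflow 42)
  52÷1 = 52 each, +1 to first 0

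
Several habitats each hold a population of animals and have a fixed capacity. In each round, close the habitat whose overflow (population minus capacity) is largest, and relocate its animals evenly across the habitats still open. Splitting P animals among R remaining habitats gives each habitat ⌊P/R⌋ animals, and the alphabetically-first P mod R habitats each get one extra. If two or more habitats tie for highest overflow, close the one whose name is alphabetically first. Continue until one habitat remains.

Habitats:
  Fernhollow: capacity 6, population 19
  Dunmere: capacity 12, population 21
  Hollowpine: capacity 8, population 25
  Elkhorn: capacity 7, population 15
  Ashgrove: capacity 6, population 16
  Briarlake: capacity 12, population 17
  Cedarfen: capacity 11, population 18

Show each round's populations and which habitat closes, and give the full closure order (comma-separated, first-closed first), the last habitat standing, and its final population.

Closure order: Hollowpine, Fernhollow, Ashgrove, Cedarfen, Dunmere, Briarlake
Last habitat: Elkhorn with 131 animals

Round 1: Ashgrove=16 Briarlake=17 Cedarfen=18 Dunmere=21 Elkhorn=15 Fernhollow=19 Hollowpine=25 → close Hollowpine (overflow 17)
  25÷6 = 4 each, +1 to first 1
Round 2: Ashgrove=21 Briarlake=21 Cedarfen=22 Dunmere=25 Elkhorn=19 Fernhollow=23 → close Fernhollow (overflow 17)
  23÷5 = 4 each, +1 to first 3
Round 3: Ashgrove=26 Briarlake=26 Cedarfen=27 Dunmere=29 Elkhorn=23 → close Ashgrove (overflow 20)
  26÷4 = 6 each, +1 to first 2
Round 4: Briarlake=33 Cedarfen=34 Dunmere=35 Elkhorn=29 → close Cedarfen (overflow 23)
  34÷3 = 11 each, +1 to first 1
Round 5: Briarlake=45 Dunmere=46 Elkhorn=40 → close Dunmere (overflow 34)
  46÷2 = 23 each, +1 to first 0
Round 6: Briarlake=68 Elkhorn=63 → close Briarlake (overflow 56)
  68÷1 = 68 each, +1 to first 0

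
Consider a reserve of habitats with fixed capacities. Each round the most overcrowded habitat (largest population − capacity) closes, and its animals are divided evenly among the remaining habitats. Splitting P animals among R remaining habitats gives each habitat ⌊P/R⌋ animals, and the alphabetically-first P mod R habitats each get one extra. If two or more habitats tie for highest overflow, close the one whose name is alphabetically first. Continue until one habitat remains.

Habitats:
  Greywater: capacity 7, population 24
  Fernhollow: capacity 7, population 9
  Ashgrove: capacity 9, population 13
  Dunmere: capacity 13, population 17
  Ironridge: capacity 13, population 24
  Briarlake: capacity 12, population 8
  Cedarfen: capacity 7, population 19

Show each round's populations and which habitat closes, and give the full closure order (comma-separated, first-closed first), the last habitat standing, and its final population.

Round 1: Ashgrove=13 Briarlake=8 Cedarfen=19 Dunmere=17 Fernhollow=9 Greywater=24 Ironridge=24 → close Greywater (overflow 17)
  24÷6 = 4 each, +1 to first 0
Round 2: Ashgrove=17 Briarlake=12 Cedarfen=23 Dunmere=21 Fernhollow=13 Ironridge=28 → close Cedarfen (overflow 16)
  23÷5 = 4 each, +1 to first 3
Round 3: Ashgrove=22 Briarlake=17 Dunmere=26 Fernhollow=17 Ironridge=32 → close Ironridge (overflow 19)
  32÷4 = 8 each, +1 to first 0
Round 4: Ashgrove=30 Briarlake=25 Dunmere=34 Fernhollow=25 → close Ashgrove (overflow 21)
  30÷3 = 10 each, +1 to first 0
Round 5: Briarlake=35 Dunmere=44 Fernhollow=35 → close Dunmere (overflow 31)
  44÷2 = 22 each, +1 to first 0
Round 6: Briarlake=57 Fernhollow=57 → close Fernhollow (overflow 50)
  57÷1 = 57 each, +1 to first 0

Closure order: Greywater, Cedarfen, Ironridge, Ashgrove, Dunmere, Fernhollow
Last habitat: Briarlake with 114 animals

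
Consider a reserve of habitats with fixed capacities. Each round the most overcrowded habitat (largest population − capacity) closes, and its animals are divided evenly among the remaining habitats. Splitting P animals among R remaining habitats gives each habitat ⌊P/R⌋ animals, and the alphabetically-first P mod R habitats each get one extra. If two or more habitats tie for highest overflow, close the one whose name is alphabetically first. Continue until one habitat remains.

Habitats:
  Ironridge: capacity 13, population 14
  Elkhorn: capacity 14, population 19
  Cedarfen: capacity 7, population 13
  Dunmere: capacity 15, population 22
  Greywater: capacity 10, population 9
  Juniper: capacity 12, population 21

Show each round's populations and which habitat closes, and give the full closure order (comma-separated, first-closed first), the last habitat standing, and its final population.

Closure order: Juniper, Cedarfen, Dunmere, Elkhorn, Ironridge
Last habitat: Greywater with 98 animals

Round 1: Cedarfen=13 Dunmere=22 Elkhorn=19 Greywater=9 Ironridge=14 Juniper=21 → close Juniper (overflow 9)
  21÷5 = 4 each, +1 to first 1
Round 2: Cedarfen=18 Dunmere=26 Elkhorn=23 Greywater=13 Ironridge=18 → close Cedarfen (overflow 11)
  18÷4 = 4 each, +1 to first 2
Round 3: Dunmere=31 Elkhorn=28 Greywater=17 Ironridge=22 → close Dunmere (overflow 16)
  31÷3 = 10 each, +1 to first 1
Round 4: Elkhorn=39 Greywater=27 Ironridge=32 → close Elkhorn (overflow 25)
  39÷2 = 19 each, +1 to first 1
Round 5: Greywater=47 Ironridge=51 → close Ironridge (overflow 38)
  51÷1 = 51 each, +1 to first 0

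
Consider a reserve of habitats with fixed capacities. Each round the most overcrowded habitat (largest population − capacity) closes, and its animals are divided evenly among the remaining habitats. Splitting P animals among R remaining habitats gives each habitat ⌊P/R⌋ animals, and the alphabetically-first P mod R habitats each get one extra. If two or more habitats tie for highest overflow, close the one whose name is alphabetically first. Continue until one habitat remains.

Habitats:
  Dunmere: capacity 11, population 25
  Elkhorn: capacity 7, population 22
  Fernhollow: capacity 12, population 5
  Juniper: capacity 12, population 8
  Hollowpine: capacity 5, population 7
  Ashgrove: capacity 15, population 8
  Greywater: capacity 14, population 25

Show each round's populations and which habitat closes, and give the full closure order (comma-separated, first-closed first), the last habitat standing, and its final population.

Round 1: Ashgrove=8 Dunmere=25 Elkhorn=22 Fernhollow=5 Greywater=25 Hollowpine=7 Juniper=8 → close Elkhorn (overflow 15)
  22÷6 = 3 each, +1 to first 4
Round 2: Ashgrove=12 Dunmere=29 Fernhollow=9 Greywater=29 Hollowpine=10 Juniper=11 → close Dunmere (overflow 18)
  29÷5 = 5 each, +1 to first 4
Round 3: Ashgrove=18 Fernhollow=15 Greywater=35 Hollowpine=16 Juniper=16 → close Greywater (overflow 21)
  35÷4 = 8 each, +1 to first 3
Round 4: Ashgrove=27 Fernhollow=24 Hollowpine=25 Juniper=24 → close Hollowpine (overflow 20)
  25÷3 = 8 each, +1 to first 1
Round 5: Ashgrove=36 Fernhollow=32 Juniper=32 → close Ashgrove (overflow 21)
  36÷2 = 18 each, +1 to first 0
Round 6: Fernhollow=50 Juniper=50 → close Fernhollow (overflow 38)
  50÷1 = 50 each, +1 to first 0

Closure order: Elkhorn, Dunmere, Greywater, Hollowpine, Ashgrove, Fernhollow
Last habitat: Juniper with 100 animals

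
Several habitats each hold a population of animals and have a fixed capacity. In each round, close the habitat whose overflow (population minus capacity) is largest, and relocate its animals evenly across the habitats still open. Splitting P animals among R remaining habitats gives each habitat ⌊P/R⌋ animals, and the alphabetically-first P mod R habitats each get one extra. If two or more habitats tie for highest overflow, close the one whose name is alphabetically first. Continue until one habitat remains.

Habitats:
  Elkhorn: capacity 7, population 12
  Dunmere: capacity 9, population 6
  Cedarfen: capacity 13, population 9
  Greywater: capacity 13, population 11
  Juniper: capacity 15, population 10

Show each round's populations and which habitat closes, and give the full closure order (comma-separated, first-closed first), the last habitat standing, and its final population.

Round 1: Cedarfen=9 Dunmere=6 Elkhorn=12 Greywater=11 Juniper=10 → close Elkhorn (overflow 5)
  12÷4 = 3 each, +1 to first 0
Round 2: Cedarfen=12 Dunmere=9 Greywater=14 Juniper=13 → close Greywater (overflow 1)
  14÷3 = 4 each, +1 to first 2
Round 3: Cedarfen=17 Dunmere=14 Juniper=17 → close Dunmere (overflow 5)
  14÷2 = 7 each, +1 to first 0
Round 4: Cedarfen=24 Juniper=24 → close Cedarfen (overflow 11)
  24÷1 = 24 each, +1 to first 0

Closure order: Elkhorn, Greywater, Dunmere, Cedarfen
Last habitat: Juniper with 48 animals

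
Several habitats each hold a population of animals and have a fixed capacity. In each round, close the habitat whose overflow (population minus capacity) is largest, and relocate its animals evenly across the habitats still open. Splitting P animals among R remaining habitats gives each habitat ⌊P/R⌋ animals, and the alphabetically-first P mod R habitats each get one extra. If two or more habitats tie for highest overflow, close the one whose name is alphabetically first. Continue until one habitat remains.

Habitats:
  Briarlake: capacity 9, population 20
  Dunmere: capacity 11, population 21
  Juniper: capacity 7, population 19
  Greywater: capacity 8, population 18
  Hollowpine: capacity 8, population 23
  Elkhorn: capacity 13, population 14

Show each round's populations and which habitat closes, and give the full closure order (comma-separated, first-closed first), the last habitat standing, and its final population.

Round 1: Briarlake=20 Dunmere=21 Elkhorn=14 Greywater=18 Hollowpine=23 Juniper=19 → close Hollowpine (overflow 15)
  23÷5 = 4 each, +1 to first 3
Round 2: Briarlake=25 Dunmere=26 Elkhorn=19 Greywater=22 Juniper=23 → close Briarlake (overflow 16)
  25÷4 = 6 each, +1 to first 1
Round 3: Dunmere=33 Elkhorn=25 Greywater=28 Juniper=29 → close Dunmere (overflow 22)
  33÷3 = 11 each, +1 to first 0
Round 4: Elkhorn=36 Greywater=39 Juniper=40 → close Juniper (overflow 33)
  40÷2 = 20 each, +1 to first 0
Round 5: Elkhorn=56 Greywater=59 → close Greywater (overflow 51)
  59÷1 = 59 each, +1 to first 0

Closure order: Hollowpine, Briarlake, Dunmere, Juniper, Greywater
Last habitat: Elkhorn with 115 animals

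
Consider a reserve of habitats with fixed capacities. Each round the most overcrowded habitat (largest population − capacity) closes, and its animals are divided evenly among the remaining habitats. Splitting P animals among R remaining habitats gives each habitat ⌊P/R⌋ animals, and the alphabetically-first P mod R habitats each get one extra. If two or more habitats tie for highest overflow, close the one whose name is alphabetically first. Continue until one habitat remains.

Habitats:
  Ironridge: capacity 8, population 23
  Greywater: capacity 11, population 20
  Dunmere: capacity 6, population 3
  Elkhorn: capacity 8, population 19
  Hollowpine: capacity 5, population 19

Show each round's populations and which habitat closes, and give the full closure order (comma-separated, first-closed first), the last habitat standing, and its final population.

Closure order: Ironridge, Hollowpine, Elkhorn, Greywater
Last habitat: Dunmere with 84 animals

Round 1: Dunmere=3 Elkhorn=19 Greywater=20 Hollowpine=19 Ironridge=23 → close Ironridge (overflow 15)
  23÷4 = 5 each, +1 to first 3
Round 2: Dunmere=9 Elkhorn=25 Greywater=26 Hollowpine=24 → close Hollowpine (overflow 19)
  24÷3 = 8 each, +1 to first 0
Round 3: Dunmere=17 Elkhorn=33 Greywater=34 → close Elkhorn (overflow 25)
  33÷2 = 16 each, +1 to first 1
Round 4: Dunmere=34 Greywater=50 → close Greywater (overflow 39)
  50÷1 = 50 each, +1 to first 0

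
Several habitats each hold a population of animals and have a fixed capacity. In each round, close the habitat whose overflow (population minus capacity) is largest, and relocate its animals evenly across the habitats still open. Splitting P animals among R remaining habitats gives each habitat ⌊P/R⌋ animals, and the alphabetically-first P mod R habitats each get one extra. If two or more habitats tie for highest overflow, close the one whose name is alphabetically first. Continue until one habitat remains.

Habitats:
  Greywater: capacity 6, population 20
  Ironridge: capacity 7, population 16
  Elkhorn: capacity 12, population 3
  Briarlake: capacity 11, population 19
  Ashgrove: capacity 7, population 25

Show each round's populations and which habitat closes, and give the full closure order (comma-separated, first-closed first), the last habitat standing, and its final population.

Closure order: Ashgrove, Greywater, Briarlake, Ironridge
Last habitat: Elkhorn with 83 animals

Round 1: Ashgrove=25 Briarlake=19 Elkhorn=3 Greywater=20 Ironridge=16 → close Ashgrove (overflow 18)
  25÷4 = 6 each, +1 to first 1
Round 2: Briarlake=26 Elkhorn=9 Greywater=26 Ironridge=22 → close Greywater (overflow 20)
  26÷3 = 8 each, +1 to first 2
Round 3: Briarlake=35 Elkhorn=18 Ironridge=30 → close Briarlake (overflow 24)
  35÷2 = 17 each, +1 to first 1
Round 4: Elkhorn=36 Ironridge=47 → close Ironridge (overflow 40)
  47÷1 = 47 each, +1 to first 0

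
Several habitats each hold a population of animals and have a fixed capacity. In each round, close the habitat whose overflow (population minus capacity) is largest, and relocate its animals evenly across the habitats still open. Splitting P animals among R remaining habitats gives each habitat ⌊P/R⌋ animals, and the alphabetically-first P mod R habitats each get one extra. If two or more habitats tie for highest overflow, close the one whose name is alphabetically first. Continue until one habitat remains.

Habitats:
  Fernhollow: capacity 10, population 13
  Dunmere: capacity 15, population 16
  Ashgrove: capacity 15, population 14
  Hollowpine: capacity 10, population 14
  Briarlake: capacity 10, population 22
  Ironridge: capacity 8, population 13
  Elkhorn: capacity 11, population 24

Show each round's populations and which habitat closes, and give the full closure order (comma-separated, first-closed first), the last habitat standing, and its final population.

Round 1: Ashgrove=14 Briarlake=22 Dunmere=16 Elkhorn=24 Fernhollow=13 Hollowpine=14 Ironridge=13 → close Elkhorn (overflow 13)
  24÷6 = 4 each, +1 to first 0
Round 2: Ashgrove=18 Briarlake=26 Dunmere=20 Fernhollow=17 Hollowpine=18 Ironridge=17 → close Briarlake (overflow 16)
  26÷5 = 5 each, +1 to first 1
Round 3: Ashgrove=24 Dunmere=25 Fernhollow=22 Hollowpine=23 Ironridge=22 → close Ironridge (overflow 14)
  22÷4 = 5 each, +1 to first 2
Round 4: Ashgrove=30 Dunmere=31 Fernhollow=27 Hollowpine=28 → close Hollowpine (overflow 18)
  28÷3 = 9 each, +1 to first 1
Round 5: Ashgrove=40 Dunmere=40 Fernhollow=36 → close Fernhollow (overflow 26)
  36÷2 = 18 each, +1 to first 0
Round 6: Ashgrove=58 Dunmere=58 → close Ashgrove (overflow 43)
  58÷1 = 58 each, +1 to first 0

Closure order: Elkhorn, Briarlake, Ironridge, Hollowpine, Fernhollow, Ashgrove
Last habitat: Dunmere with 116 animals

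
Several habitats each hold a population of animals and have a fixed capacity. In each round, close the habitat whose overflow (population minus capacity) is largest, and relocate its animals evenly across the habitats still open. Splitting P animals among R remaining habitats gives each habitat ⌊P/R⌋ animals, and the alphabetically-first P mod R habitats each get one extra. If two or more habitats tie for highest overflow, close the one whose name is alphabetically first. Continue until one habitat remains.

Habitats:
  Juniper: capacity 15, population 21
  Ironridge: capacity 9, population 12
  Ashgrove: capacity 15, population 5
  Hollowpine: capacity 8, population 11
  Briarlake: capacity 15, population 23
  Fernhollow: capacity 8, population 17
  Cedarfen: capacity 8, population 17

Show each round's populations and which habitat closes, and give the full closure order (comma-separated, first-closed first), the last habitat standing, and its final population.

Closure order: Cedarfen, Fernhollow, Briarlake, Juniper, Hollowpine, Ironridge
Last habitat: Ashgrove with 106 animals

Round 1: Ashgrove=5 Briarlake=23 Cedarfen=17 Fernhollow=17 Hollowpine=11 Ironridge=12 Juniper=21 → close Cedarfen (overflow 9)
  17÷6 = 2 each, +1 to first 5
Round 2: Ashgrove=8 Briarlake=26 Fernhollow=20 Hollowpine=14 Ironridge=15 Juniper=23 → close Fernhollow (overflow 12)
  20÷5 = 4 each, +1 to first 0
Round 3: Ashgrove=12 Briarlake=30 Hollowpine=18 Ironridge=19 Juniper=27 → close Briarlake (overflow 15)
  30÷4 = 7 each, +1 to first 2
Round 4: Ashgrove=20 Hollowpine=26 Ironridge=26 Juniper=34 → close Juniper (overflow 19)
  34÷3 = 11 each, +1 to first 1
Round 5: Ashgrove=32 Hollowpine=37 Ironridge=37 → close Hollowpine (overflow 29)
  37÷2 = 18 each, +1 to first 1
Round 6: Ashgrove=51 Ironridge=55 → close Ironridge (overflow 46)
  55÷1 = 55 each, +1 to first 0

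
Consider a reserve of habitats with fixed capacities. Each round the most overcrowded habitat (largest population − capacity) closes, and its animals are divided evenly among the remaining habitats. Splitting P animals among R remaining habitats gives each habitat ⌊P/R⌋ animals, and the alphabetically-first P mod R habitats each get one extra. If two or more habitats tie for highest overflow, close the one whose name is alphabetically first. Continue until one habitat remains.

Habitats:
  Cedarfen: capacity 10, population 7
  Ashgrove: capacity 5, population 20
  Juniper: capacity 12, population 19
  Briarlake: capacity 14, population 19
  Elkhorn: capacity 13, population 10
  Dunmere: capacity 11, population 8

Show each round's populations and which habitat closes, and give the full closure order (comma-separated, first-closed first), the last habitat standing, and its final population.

Round 1: Ashgrove=20 Briarlake=19 Cedarfen=7 Dunmere=8 Elkhorn=10 Juniper=19 → close Ashgrove (overflow 15)
  20÷5 = 4 each, +1 to first 0
Round 2: Briarlake=23 Cedarfen=11 Dunmere=12 Elkhorn=14 Juniper=23 → close Juniper (overflow 11)
  23÷4 = 5 each, +1 to first 3
Round 3: Briarlake=29 Cedarfen=17 Dunmere=18 Elkhorn=19 → close Briarlake (overflow 15)
  29÷3 = 9 each, +1 to first 2
Round 4: Cedarfen=27 Dunmere=28 Elkhorn=28 → close Cedarfen (overflow 17)
  27÷2 = 13 each, +1 to first 1
Round 5: Dunmere=42 Elkhorn=41 → close Dunmere (overflow 31)
  42÷1 = 42 each, +1 to first 0

Closure order: Ashgrove, Juniper, Briarlake, Cedarfen, Dunmere
Last habitat: Elkhorn with 83 animals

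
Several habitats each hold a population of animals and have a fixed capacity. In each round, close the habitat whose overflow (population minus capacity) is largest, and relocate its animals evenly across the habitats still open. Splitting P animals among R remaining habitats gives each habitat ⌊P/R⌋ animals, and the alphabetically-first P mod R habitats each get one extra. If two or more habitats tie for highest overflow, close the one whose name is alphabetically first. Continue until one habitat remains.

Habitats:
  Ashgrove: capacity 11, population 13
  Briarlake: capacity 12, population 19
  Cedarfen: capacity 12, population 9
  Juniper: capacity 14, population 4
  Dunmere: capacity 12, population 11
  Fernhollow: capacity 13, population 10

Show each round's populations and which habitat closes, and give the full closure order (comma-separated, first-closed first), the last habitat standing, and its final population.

Round 1: Ashgrove=13 Briarlake=19 Cedarfen=9 Dunmere=11 Fernhollow=10 Juniper=4 → close Briarlake (overflow 7)
  19÷5 = 3 each, +1 to first 4
Round 2: Ashgrove=17 Cedarfen=13 Dunmere=15 Fernhollow=14 Juniper=7 → close Ashgrove (overflow 6)
  17÷4 = 4 each, +1 to first 1
Round 3: Cedarfen=18 Dunmere=19 Fernhollow=18 Juniper=11 → close Dunmere (overflow 7)
  19÷3 = 6 each, +1 to first 1
Round 4: Cedarfen=25 Fernhollow=24 Juniper=17 → close Cedarfen (overflow 13)
  25÷2 = 12 each, +1 to first 1
Round 5: Fernhollow=37 Juniper=29 → close Fernhollow (overflow 24)
  37÷1 = 37 each, +1 to first 0

Closure order: Briarlake, Ashgrove, Dunmere, Cedarfen, Fernhollow
Last habitat: Juniper with 66 animals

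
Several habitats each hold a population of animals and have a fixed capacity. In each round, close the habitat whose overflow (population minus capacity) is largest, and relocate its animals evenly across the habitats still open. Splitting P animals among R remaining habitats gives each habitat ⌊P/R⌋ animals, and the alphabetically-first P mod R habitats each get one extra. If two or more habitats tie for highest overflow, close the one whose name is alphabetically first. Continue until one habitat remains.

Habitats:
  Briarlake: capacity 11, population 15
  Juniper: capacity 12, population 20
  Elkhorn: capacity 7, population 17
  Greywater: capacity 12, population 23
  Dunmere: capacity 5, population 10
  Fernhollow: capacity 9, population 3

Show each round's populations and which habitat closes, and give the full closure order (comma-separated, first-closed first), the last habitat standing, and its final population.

Closure order: Greywater, Elkhorn, Juniper, Dunmere, Briarlake
Last habitat: Fernhollow with 88 animals

Round 1: Briarlake=15 Dunmere=10 Elkhorn=17 Fernhollow=3 Greywater=23 Juniper=20 → close Greywater (overflow 11)
  23÷5 = 4 each, +1 to first 3
Round 2: Briarlake=20 Dunmere=15 Elkhorn=22 Fernhollow=7 Juniper=24 → close Elkhorn (overflow 15)
  22÷4 = 5 each, +1 to first 2
Round 3: Briarlake=26 Dunmere=21 Fernhollow=12 Juniper=29 → close Juniper (overflow 17)
  29÷3 = 9 each, +1 to first 2
Round 4: Briarlake=36 Dunmere=31 Fernhollow=21 → close Dunmere (overflow 26)
  31÷2 = 15 each, +1 to first 1
Round 5: Briarlake=52 Fernhollow=36 → close Briarlake (overflow 41)
  52÷1 = 52 each, +1 to first 0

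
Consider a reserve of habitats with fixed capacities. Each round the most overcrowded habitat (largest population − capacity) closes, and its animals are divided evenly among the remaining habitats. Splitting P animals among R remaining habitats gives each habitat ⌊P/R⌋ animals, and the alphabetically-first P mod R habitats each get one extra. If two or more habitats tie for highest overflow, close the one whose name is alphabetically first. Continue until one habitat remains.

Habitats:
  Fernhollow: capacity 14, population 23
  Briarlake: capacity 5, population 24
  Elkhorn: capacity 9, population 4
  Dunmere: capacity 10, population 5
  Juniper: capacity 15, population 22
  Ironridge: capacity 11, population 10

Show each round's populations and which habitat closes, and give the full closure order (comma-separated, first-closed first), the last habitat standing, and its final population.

Round 1: Briarlake=24 Dunmere=5 Elkhorn=4 Fernhollow=23 Ironridge=10 Juniper=22 → close Briarlake (overflow 19)
  24÷5 = 4 each, +1 to first 4
Round 2: Dunmere=10 Elkhorn=9 Fernhollow=28 Ironridge=15 Juniper=26 → close Fernhollow (overflow 14)
  28÷4 = 7 each, +1 to first 0
Round 3: Dunmere=17 Elkhorn=16 Ironridge=22 Juniper=33 → close Juniper (overflow 18)
  33÷3 = 11 each, +1 to first 0
Round 4: Dunmere=28 Elkhorn=27 Ironridge=33 → close Ironridge (overflow 22)
  33÷2 = 16 each, +1 to first 1
Round 5: Dunmere=45 Elkhorn=43 → close Dunmere (overflow 35)
  45÷1 = 45 each, +1 to first 0

Closure order: Briarlake, Fernhollow, Juniper, Ironridge, Dunmere
Last habitat: Elkhorn with 88 animals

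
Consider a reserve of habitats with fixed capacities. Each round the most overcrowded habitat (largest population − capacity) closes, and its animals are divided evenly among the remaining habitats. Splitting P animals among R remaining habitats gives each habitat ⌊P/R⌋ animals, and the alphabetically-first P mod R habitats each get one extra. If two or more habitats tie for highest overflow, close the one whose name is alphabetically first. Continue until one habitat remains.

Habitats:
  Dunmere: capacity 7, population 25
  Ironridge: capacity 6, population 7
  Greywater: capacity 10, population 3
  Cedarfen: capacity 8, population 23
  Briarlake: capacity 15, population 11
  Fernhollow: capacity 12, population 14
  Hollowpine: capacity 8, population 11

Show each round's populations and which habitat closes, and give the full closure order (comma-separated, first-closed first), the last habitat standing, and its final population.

Closure order: Dunmere, Cedarfen, Fernhollow, Hollowpine, Ironridge, Briarlake
Last habitat: Greywater with 94 animals

Round 1: Briarlake=11 Cedarfen=23 Dunmere=25 Fernhollow=14 Greywater=3 Hollowpine=11 Ironridge=7 → close Dunmere (overflow 18)
  25÷6 = 4 each, +1 to first 1
Round 2: Briarlake=16 Cedarfen=27 Fernhollow=18 Greywater=7 Hollowpine=15 Ironridge=11 → close Cedarfen (overflow 19)
  27÷5 = 5 each, +1 to first 2
Round 3: Briarlake=22 Fernhollow=24 Greywater=12 Hollowpine=20 Ironridge=16 → close Fernhollow (overflow 12)
  24÷4 = 6 each, +1 to first 0
Round 4: Briarlake=28 Greywater=18 Hollowpine=26 Ironridge=22 → close Hollowpine (overflow 18)
  26÷3 = 8 each, +1 to first 2
Round 5: Briarlake=37 Greywater=27 Ironridge=30 → close Ironridge (overflow 24)
  30÷2 = 15 each, +1 to first 0
Round 6: Briarlake=52 Greywater=42 → close Briarlake (overflow 37)
  52÷1 = 52 each, +1 to first 0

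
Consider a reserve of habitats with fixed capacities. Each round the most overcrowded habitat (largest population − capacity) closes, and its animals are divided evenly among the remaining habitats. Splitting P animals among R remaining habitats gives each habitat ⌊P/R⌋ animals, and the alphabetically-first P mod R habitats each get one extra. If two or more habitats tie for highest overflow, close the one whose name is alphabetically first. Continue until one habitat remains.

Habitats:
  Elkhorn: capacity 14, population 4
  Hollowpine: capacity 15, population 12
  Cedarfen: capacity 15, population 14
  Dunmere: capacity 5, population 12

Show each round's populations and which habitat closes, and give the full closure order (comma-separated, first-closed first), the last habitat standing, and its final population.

Closure order: Dunmere, Cedarfen, Hollowpine
Last habitat: Elkhorn with 42 animals

Round 1: Cedarfen=14 Dunmere=12 Elkhorn=4 Hollowpine=12 → close Dunmere (overflow 7)
  12÷3 = 4 each, +1 to first 0
Round 2: Cedarfen=18 Elkhorn=8 Hollowpine=16 → close Cedarfen (overflow 3)
  18÷2 = 9 each, +1 to first 0
Round 3: Elkhorn=17 Hollowpine=25 → close Hollowpine (overflow 10)
  25÷1 = 25 each, +1 to first 0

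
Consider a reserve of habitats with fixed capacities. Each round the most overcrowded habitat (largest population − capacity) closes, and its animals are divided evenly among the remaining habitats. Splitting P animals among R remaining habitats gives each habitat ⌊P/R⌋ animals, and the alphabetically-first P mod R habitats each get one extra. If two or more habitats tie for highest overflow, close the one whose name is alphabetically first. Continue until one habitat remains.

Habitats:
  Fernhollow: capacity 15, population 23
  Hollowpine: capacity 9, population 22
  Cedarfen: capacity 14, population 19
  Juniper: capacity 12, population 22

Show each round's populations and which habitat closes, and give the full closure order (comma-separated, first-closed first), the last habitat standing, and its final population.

Round 1: Cedarfen=19 Fernhollow=23 Hollowpine=22 Juniper=22 → close Hollowpine (overflow 13)
  22÷3 = 7 each, +1 to first 1
Round 2: Cedarfen=27 Fernhollow=30 Juniper=29 → close Juniper (overflow 17)
  29÷2 = 14 each, +1 to first 1
Round 3: Cedarfen=42 Fernhollow=44 → close Fernhollow (overflow 29)
  44÷1 = 44 each, +1 to first 0

Closure order: Hollowpine, Juniper, Fernhollow
Last habitat: Cedarfen with 86 animals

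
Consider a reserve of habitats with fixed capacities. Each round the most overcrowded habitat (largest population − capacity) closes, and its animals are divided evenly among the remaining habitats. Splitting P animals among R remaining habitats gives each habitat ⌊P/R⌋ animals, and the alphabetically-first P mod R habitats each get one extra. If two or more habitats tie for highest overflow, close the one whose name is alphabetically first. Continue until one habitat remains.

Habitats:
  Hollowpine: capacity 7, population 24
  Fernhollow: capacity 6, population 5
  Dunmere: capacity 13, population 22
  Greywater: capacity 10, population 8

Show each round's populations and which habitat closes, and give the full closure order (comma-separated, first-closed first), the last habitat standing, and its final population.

Closure order: Hollowpine, Dunmere, Fernhollow
Last habitat: Greywater with 59 animals

Round 1: Dunmere=22 Fernhollow=5 Greywater=8 Hollowpine=24 → close Hollowpine (overflow 17)
  24÷3 = 8 each, +1 to first 0
Round 2: Dunmere=30 Fernhollow=13 Greywater=16 → close Dunmere (overflow 17)
  30÷2 = 15 each, +1 to first 0
Round 3: Fernhollow=28 Greywater=31 → close Fernhollow (overflow 22)
  28÷1 = 28 each, +1 to first 0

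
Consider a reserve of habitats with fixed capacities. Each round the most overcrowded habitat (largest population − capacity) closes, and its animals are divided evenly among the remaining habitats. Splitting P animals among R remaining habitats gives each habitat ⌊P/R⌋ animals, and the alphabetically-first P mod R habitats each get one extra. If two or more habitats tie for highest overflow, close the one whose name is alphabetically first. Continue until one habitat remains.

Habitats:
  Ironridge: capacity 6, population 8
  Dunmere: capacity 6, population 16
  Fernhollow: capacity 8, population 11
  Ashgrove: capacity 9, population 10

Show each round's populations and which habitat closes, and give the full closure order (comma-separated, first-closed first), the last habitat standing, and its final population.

Closure order: Dunmere, Fernhollow, Ashgrove
Last habitat: Ironridge with 45 animals

Round 1: Ashgrove=10 Dunmere=16 Fernhollow=11 Ironridge=8 → close Dunmere (overflow 10)
  16÷3 = 5 each, +1 to first 1
Round 2: Ashgrove=16 Fernhollow=16 Ironridge=13 → close Fernhollow (overflow 8)
  16÷2 = 8 each, +1 to first 0
Round 3: Ashgrove=24 Ironridge=21 → close Ashgrove (overflow 15)
  24÷1 = 24 each, +1 to first 0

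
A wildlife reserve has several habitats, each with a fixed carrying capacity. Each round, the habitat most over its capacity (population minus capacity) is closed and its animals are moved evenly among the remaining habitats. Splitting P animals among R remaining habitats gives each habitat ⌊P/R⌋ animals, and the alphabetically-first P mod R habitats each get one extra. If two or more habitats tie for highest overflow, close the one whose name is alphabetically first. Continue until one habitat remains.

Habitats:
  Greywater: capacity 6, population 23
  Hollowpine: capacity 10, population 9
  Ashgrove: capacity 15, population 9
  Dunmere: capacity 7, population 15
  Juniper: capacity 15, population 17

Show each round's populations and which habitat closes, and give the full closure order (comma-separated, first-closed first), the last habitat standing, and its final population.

Closure order: Greywater, Dunmere, Juniper, Hollowpine
Last habitat: Ashgrove with 73 animals

Round 1: Ashgrove=9 Dunmere=15 Greywater=23 Hollowpine=9 Juniper=17 → close Greywater (overflow 17)
  23÷4 = 5 each, +1 to first 3
Round 2: Ashgrove=15 Dunmere=21 Hollowpine=15 Juniper=22 → close Dunmere (overflow 14)
  21÷3 = 7 each, +1 to first 0
Round 3: Ashgrove=22 Hollowpine=22 Juniper=29 → close Juniper (overflow 14)
  29÷2 = 14 each, +1 to first 1
Round 4: Ashgrove=37 Hollowpine=36 → close Hollowpine (overflow 26)
  36÷1 = 36 each, +1 to first 0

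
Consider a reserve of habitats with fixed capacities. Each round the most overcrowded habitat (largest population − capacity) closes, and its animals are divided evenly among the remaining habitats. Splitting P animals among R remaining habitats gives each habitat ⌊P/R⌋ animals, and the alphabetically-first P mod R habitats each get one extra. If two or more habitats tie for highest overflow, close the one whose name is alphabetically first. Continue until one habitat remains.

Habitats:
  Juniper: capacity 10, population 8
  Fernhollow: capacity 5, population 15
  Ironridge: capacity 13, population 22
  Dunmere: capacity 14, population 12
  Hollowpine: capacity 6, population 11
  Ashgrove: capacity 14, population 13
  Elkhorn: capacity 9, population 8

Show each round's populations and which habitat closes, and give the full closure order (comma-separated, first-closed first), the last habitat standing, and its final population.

Closure order: Fernhollow, Ironridge, Hollowpine, Ashgrove, Dunmere, Elkhorn
Last habitat: Juniper with 89 animals

Round 1: Ashgrove=13 Dunmere=12 Elkhorn=8 Fernhollow=15 Hollowpine=11 Ironridge=22 Juniper=8 → close Fernhollow (overflow 10)
  15÷6 = 2 each, +1 to first 3
Round 2: Ashgrove=16 Dunmere=15 Elkhorn=11 Hollowpine=13 Ironridge=24 Juniper=10 → close Ironridge (overflow 11)
  24÷5 = 4 each, +1 to first 4
Round 3: Ashgrove=21 Dunmere=20 Elkhorn=16 Hollowpine=18 Juniper=14 → close Hollowpine (overflow 12)
  18÷4 = 4 each, +1 to first 2
Round 4: Ashgrove=26 Dunmere=25 Elkhorn=20 Juniper=18 → close Ashgrove (overflow 12)
  26÷3 = 8 each, +1 to first 2
Round 5: Dunmere=34 Elkhorn=29 Juniper=26 → close Dunmere (overflow 20)
  34÷2 = 17 each, +1 to first 0
Round 6: Elkhorn=46 Juniper=43 → close Elkhorn (overflow 37)
  46÷1 = 46 each, +1 to first 0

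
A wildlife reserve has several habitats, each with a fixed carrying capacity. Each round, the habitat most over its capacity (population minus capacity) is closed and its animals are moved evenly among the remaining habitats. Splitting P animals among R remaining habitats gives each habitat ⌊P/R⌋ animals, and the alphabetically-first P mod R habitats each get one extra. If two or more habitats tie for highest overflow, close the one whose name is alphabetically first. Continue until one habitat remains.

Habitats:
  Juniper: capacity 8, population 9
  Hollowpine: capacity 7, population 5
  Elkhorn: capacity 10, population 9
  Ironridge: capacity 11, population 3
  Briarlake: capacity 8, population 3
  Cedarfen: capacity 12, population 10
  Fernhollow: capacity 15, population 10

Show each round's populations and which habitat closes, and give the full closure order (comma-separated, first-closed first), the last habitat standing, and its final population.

Closure order: Juniper, Elkhorn, Cedarfen, Briarlake, Hollowpine, Fernhollow
Last habitat: Ironridge with 49 animals

Round 1: Briarlake=3 Cedarfen=10 Elkhorn=9 Fernhollow=10 Hollowpine=5 Ironridge=3 Juniper=9 → close Juniper (overflow 1)
  9÷6 = 1 each, +1 to first 3
Round 2: Briarlake=5 Cedarfen=12 Elkhorn=11 Fernhollow=11 Hollowpine=6 Ironridge=4 → close Elkhorn (overflow 1)
  11÷5 = 2 each, +1 to first 1
Round 3: Briarlake=8 Cedarfen=14 Fernhollow=13 Hollowpine=8 Ironridge=6 → close Cedarfen (overflow 2)
  14÷4 = 3 each, +1 to first 2
Round 4: Briarlake=12 Fernhollow=17 Hollowpine=11 Ironridge=9 → close Briarlake (overflow 4)
  12÷3 = 4 each, +1 to first 0
Round 5: Fernhollow=21 Hollowpine=15 Ironridge=13 → close Hollowpine (overflow 8)
  15÷2 = 7 each, +1 to first 1
Round 6: Fernhollow=29 Ironridge=20 → close Fernhollow (overflow 14)
  29÷1 = 29 each, +1 to first 0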